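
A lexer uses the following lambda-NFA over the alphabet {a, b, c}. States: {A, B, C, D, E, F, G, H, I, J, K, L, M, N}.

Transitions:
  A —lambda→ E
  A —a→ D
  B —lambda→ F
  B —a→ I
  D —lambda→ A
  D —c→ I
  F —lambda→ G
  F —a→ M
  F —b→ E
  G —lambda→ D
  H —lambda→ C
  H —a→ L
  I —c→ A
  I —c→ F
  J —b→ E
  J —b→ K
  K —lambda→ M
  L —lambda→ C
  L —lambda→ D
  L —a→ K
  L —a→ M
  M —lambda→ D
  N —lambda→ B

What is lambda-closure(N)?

{A, B, D, E, F, G, N}

Start with {N}.
From N via lambda: add B.
From B via lambda: add F.
From F via lambda: add G.
From G via lambda: add D.
From D via lambda: add A.
From A via lambda: add E.
No new states can be added; the closed set is {A, B, D, E, F, G, N}.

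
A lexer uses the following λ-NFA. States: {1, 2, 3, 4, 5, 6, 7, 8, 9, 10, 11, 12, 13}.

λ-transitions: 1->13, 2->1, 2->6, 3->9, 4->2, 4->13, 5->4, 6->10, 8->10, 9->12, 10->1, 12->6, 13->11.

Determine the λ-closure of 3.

{1, 3, 6, 9, 10, 11, 12, 13}

Start with {3}.
From 3 via λ: add 9.
From 9 via λ: add 12.
From 12 via λ: add 6.
From 6 via λ: add 10.
From 10 via λ: add 1.
From 1 via λ: add 13.
From 13 via λ: add 11.
No new states can be added; the closed set is {1, 3, 6, 9, 10, 11, 12, 13}.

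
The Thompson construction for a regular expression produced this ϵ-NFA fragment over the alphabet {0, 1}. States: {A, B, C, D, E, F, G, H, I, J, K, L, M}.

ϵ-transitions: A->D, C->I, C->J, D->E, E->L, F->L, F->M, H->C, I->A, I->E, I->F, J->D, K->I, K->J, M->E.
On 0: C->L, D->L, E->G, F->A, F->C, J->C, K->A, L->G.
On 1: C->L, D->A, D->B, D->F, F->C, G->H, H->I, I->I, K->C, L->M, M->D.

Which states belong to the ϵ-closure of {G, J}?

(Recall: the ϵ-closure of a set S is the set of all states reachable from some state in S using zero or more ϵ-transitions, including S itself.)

Start with {G, J}.
From J via ϵ: add D.
From D via ϵ: add E.
From E via ϵ: add L.
No new states can be added; the closed set is {D, E, G, J, L}.

{D, E, G, J, L}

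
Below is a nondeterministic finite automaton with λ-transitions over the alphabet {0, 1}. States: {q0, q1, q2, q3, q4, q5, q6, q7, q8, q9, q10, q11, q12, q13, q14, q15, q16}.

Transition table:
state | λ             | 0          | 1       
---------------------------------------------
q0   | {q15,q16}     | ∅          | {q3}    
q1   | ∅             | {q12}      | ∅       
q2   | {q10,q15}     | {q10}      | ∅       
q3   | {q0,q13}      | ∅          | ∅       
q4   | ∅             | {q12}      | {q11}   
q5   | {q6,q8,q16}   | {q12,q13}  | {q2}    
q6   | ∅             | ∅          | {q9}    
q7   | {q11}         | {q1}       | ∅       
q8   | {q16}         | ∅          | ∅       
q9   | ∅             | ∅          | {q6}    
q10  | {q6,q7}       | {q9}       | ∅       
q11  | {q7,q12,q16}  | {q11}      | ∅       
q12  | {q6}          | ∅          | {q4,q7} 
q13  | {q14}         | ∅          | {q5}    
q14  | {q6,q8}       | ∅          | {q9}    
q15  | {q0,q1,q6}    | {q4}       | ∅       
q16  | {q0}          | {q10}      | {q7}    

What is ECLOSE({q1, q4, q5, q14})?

Start with {q1, q4, q5, q14}.
From q5 via λ: add q6, q8, q16.
From q16 via λ: add q0.
From q0 via λ: add q15.
No new states can be added; the closed set is {q0, q1, q4, q5, q6, q8, q14, q15, q16}.

{q0, q1, q4, q5, q6, q8, q14, q15, q16}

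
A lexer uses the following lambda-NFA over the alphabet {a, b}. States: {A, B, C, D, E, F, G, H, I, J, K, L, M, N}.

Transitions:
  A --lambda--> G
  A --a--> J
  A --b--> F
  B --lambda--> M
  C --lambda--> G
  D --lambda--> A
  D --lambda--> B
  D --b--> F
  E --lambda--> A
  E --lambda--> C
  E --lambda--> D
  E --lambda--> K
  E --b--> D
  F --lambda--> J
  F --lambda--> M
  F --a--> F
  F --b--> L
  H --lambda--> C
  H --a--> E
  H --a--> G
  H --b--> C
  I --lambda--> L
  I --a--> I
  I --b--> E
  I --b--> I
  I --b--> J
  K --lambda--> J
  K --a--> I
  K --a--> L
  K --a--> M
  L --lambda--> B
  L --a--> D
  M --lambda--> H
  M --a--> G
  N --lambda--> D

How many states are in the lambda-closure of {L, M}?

Start with {L, M}.
From L via lambda: add B.
From M via lambda: add H.
From H via lambda: add C.
From C via lambda: add G.
lambda-closure = {B, C, G, H, L, M}, which has 6 states.

6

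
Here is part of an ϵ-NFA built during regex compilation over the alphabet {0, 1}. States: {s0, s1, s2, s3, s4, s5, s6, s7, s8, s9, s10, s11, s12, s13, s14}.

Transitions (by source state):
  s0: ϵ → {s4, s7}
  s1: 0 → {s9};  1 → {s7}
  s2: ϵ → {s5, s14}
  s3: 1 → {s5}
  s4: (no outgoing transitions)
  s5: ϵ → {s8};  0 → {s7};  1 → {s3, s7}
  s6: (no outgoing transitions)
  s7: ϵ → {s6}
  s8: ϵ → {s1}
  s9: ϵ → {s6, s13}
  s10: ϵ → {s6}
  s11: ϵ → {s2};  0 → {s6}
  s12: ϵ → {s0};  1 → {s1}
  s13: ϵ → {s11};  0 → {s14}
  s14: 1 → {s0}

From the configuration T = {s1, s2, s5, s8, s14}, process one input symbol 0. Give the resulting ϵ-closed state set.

s1 on 0 → {s9}.
s5 on 0 → {s7}.
No 0-transition from s2, s8, s14.
Union after reading 0: {s7, s9}.
Now take the ϵ-closure:
From s7 via ϵ: add s6.
From s9 via ϵ: add s13.
From s13 via ϵ: add s11.
From s11 via ϵ: add s2.
From s2 via ϵ: add s5, s14.
From s5 via ϵ: add s8.
From s8 via ϵ: add s1.
No new states can be added; the closed set is {s1, s2, s5, s6, s7, s8, s9, s11, s13, s14}.

{s1, s2, s5, s6, s7, s8, s9, s11, s13, s14}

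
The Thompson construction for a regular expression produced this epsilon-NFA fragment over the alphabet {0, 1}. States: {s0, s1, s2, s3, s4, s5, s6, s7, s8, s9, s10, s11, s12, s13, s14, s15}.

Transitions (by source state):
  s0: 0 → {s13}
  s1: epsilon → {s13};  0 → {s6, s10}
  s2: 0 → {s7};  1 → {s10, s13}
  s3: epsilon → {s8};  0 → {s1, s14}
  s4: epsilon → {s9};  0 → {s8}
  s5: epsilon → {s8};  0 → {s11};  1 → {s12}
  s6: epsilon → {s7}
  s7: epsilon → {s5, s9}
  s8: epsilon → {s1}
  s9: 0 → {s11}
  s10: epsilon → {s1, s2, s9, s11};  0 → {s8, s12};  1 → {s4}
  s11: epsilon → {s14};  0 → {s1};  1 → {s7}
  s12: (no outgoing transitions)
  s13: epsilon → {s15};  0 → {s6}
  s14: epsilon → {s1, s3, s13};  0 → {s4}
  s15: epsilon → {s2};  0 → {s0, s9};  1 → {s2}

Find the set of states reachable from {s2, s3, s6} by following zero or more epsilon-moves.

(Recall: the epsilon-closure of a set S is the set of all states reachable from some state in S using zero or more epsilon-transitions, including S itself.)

Start with {s2, s3, s6}.
From s3 via epsilon: add s8.
From s6 via epsilon: add s7.
From s7 via epsilon: add s5, s9.
From s8 via epsilon: add s1.
From s1 via epsilon: add s13.
From s13 via epsilon: add s15.
No new states can be added; the closed set is {s1, s2, s3, s5, s6, s7, s8, s9, s13, s15}.

{s1, s2, s3, s5, s6, s7, s8, s9, s13, s15}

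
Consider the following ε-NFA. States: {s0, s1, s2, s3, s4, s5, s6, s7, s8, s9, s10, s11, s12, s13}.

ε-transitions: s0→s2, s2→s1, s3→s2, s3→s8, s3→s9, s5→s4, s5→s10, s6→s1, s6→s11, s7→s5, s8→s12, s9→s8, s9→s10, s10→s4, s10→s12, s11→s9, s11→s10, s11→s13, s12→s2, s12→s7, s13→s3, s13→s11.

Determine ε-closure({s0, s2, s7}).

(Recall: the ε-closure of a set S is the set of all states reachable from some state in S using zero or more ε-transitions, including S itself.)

Start with {s0, s2, s7}.
From s2 via ε: add s1.
From s7 via ε: add s5.
From s5 via ε: add s4, s10.
From s10 via ε: add s12.
No new states can be added; the closed set is {s0, s1, s2, s4, s5, s7, s10, s12}.

{s0, s1, s2, s4, s5, s7, s10, s12}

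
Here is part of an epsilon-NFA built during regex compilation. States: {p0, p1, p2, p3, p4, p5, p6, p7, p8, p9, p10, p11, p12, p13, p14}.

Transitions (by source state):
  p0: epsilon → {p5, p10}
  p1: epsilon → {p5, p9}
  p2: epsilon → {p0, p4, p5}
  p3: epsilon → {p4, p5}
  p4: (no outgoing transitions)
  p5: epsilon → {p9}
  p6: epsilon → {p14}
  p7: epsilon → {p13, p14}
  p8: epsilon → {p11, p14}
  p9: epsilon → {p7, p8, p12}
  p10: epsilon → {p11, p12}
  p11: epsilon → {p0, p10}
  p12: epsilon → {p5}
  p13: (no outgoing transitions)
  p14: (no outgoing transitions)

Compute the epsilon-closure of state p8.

{p0, p5, p7, p8, p9, p10, p11, p12, p13, p14}

Start with {p8}.
From p8 via epsilon: add p11, p14.
From p11 via epsilon: add p0, p10.
From p0 via epsilon: add p5.
From p10 via epsilon: add p12.
From p5 via epsilon: add p9.
From p9 via epsilon: add p7.
From p7 via epsilon: add p13.
No new states can be added; the closed set is {p0, p5, p7, p8, p9, p10, p11, p12, p13, p14}.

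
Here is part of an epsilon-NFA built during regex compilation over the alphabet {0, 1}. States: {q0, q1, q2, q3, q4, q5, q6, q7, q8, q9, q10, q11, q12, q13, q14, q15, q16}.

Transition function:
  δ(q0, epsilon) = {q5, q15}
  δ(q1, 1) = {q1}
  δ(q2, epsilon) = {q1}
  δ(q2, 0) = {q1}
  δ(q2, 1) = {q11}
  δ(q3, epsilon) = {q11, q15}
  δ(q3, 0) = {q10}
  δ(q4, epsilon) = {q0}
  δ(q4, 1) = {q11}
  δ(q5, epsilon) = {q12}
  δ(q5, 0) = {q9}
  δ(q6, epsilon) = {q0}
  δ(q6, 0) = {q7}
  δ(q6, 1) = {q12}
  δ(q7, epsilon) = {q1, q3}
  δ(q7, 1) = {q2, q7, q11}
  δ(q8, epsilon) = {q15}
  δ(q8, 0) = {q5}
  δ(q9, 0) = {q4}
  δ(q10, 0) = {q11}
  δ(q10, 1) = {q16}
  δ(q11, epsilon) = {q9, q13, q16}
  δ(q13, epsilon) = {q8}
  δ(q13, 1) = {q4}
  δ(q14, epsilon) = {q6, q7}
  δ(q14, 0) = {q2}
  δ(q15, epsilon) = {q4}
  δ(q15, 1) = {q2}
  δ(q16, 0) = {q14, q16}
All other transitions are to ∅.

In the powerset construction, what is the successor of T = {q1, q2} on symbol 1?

q1 on 1 → {q1}.
q2 on 1 → {q11}.
Union after reading 1: {q1, q11}.
Now take the epsilon-closure:
From q11 via epsilon: add q9, q13, q16.
From q13 via epsilon: add q8.
From q8 via epsilon: add q15.
From q15 via epsilon: add q4.
From q4 via epsilon: add q0.
From q0 via epsilon: add q5.
From q5 via epsilon: add q12.
No new states can be added; the closed set is {q0, q1, q4, q5, q8, q9, q11, q12, q13, q15, q16}.

{q0, q1, q4, q5, q8, q9, q11, q12, q13, q15, q16}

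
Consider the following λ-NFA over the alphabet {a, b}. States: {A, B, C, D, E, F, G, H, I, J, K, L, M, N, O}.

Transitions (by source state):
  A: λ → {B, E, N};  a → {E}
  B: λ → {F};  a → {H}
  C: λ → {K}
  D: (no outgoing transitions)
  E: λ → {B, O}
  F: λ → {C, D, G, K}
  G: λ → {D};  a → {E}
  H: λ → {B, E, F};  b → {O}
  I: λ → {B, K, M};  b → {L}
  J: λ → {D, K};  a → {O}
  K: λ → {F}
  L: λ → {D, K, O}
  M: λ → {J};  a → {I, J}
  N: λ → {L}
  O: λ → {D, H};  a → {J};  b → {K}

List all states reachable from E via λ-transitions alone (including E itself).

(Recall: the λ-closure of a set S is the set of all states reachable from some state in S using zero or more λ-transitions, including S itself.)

{B, C, D, E, F, G, H, K, O}

Start with {E}.
From E via λ: add B, O.
From B via λ: add F.
From O via λ: add D, H.
From F via λ: add C, G, K.
No new states can be added; the closed set is {B, C, D, E, F, G, H, K, O}.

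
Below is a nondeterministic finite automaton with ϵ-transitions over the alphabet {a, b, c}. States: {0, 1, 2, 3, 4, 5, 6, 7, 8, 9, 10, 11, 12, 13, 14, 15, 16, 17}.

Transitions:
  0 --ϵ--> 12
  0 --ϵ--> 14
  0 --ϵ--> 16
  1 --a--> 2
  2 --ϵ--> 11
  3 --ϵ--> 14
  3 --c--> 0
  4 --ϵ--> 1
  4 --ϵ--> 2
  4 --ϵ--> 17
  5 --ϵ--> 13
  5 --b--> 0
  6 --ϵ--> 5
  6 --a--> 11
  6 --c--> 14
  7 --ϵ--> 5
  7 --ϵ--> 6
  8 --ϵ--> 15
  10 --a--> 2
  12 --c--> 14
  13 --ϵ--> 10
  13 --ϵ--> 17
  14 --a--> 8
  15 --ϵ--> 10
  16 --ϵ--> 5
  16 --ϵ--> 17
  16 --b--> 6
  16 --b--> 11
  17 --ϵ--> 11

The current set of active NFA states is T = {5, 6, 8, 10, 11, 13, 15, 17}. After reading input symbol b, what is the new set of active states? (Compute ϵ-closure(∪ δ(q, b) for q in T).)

5 on b → {0}.
No b-transition from 6, 8, 10, 11, 13, 15, 17.
Union after reading b: {0}.
Now take the ϵ-closure:
From 0 via ϵ: add 12, 14, 16.
From 16 via ϵ: add 5, 17.
From 5 via ϵ: add 13.
From 17 via ϵ: add 11.
From 13 via ϵ: add 10.
No new states can be added; the closed set is {0, 5, 10, 11, 12, 13, 14, 16, 17}.

{0, 5, 10, 11, 12, 13, 14, 16, 17}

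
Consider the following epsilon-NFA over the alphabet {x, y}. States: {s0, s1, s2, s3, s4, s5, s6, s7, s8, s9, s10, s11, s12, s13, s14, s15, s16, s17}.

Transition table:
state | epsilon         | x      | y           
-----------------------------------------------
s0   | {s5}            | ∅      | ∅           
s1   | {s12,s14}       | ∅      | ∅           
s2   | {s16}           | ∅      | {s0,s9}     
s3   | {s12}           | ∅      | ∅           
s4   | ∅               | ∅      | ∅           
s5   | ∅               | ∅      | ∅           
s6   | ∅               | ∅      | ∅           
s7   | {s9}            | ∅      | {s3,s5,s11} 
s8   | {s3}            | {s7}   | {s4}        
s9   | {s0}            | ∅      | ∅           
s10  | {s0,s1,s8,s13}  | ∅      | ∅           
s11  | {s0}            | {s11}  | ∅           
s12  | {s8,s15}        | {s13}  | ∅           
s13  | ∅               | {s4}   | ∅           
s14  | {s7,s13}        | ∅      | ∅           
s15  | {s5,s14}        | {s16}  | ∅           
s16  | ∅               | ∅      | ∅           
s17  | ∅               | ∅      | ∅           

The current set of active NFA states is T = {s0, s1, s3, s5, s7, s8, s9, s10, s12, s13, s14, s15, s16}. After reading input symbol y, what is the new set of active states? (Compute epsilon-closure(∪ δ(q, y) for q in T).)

s7 on y → {s3, s5, s11}.
s8 on y → {s4}.
No y-transition from s0, s1, s3, s5, s9, s10, s12, s13, s14, s15, s16.
Union after reading y: {s3, s4, s5, s11}.
Now take the epsilon-closure:
From s3 via epsilon: add s12.
From s11 via epsilon: add s0.
From s12 via epsilon: add s8, s15.
From s15 via epsilon: add s14.
From s14 via epsilon: add s7, s13.
From s7 via epsilon: add s9.
No new states can be added; the closed set is {s0, s3, s4, s5, s7, s8, s9, s11, s12, s13, s14, s15}.

{s0, s3, s4, s5, s7, s8, s9, s11, s12, s13, s14, s15}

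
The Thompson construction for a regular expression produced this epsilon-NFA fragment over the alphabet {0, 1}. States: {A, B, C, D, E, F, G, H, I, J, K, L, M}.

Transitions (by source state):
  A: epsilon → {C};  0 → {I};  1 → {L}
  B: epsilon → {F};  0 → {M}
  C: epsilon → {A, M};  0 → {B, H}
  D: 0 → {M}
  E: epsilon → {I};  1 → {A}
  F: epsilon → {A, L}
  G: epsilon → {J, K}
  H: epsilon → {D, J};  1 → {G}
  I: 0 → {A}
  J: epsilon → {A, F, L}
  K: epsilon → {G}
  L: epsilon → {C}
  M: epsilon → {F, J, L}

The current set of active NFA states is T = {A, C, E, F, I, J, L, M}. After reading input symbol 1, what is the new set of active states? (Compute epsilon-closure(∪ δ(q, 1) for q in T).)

{A, C, F, J, L, M}

A on 1 → {L}.
E on 1 → {A}.
No 1-transition from C, F, I, J, L, M.
Union after reading 1: {A, L}.
Now take the epsilon-closure:
From A via epsilon: add C.
From C via epsilon: add M.
From M via epsilon: add F, J.
No new states can be added; the closed set is {A, C, F, J, L, M}.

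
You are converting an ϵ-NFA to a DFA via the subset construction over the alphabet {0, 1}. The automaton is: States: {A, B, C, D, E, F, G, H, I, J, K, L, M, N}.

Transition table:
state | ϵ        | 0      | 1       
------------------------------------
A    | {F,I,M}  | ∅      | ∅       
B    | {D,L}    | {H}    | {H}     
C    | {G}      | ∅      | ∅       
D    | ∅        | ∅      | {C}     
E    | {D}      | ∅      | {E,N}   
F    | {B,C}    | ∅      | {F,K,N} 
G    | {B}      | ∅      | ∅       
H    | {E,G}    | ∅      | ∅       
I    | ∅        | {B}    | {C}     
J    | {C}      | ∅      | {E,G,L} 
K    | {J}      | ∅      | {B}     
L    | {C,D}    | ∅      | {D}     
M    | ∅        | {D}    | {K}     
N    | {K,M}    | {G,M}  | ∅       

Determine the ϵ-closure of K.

Start with {K}.
From K via ϵ: add J.
From J via ϵ: add C.
From C via ϵ: add G.
From G via ϵ: add B.
From B via ϵ: add D, L.
No new states can be added; the closed set is {B, C, D, G, J, K, L}.

{B, C, D, G, J, K, L}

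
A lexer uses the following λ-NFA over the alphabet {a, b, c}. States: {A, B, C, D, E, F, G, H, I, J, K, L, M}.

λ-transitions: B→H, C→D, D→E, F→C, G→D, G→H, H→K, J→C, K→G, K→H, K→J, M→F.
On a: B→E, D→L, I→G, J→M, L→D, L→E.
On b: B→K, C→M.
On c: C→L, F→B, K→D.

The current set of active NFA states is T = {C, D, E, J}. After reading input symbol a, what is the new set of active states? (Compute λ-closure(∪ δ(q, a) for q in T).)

{C, D, E, F, L, M}

D on a → {L}.
J on a → {M}.
No a-transition from C, E.
Union after reading a: {L, M}.
Now take the λ-closure:
From M via λ: add F.
From F via λ: add C.
From C via λ: add D.
From D via λ: add E.
No new states can be added; the closed set is {C, D, E, F, L, M}.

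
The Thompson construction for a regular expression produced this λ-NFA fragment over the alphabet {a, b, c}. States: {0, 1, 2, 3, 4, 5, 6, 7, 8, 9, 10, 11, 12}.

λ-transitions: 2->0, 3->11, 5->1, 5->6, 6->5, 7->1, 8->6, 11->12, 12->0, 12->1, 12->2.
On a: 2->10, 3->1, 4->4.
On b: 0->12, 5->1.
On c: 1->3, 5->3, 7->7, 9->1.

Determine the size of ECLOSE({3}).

Start with {3}.
From 3 via λ: add 11.
From 11 via λ: add 12.
From 12 via λ: add 0, 1, 2.
λ-closure = {0, 1, 2, 3, 11, 12}, which has 6 states.

6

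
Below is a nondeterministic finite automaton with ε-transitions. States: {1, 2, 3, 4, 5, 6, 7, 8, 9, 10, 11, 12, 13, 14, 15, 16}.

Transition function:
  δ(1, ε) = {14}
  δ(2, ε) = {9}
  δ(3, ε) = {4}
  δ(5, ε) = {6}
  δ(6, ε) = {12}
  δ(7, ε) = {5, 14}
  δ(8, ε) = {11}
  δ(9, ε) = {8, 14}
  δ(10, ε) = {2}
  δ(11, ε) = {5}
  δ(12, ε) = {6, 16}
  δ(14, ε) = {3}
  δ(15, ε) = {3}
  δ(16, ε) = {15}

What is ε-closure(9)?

Start with {9}.
From 9 via ε: add 8, 14.
From 8 via ε: add 11.
From 14 via ε: add 3.
From 3 via ε: add 4.
From 11 via ε: add 5.
From 5 via ε: add 6.
From 6 via ε: add 12.
From 12 via ε: add 16.
From 16 via ε: add 15.
No new states can be added; the closed set is {3, 4, 5, 6, 8, 9, 11, 12, 14, 15, 16}.

{3, 4, 5, 6, 8, 9, 11, 12, 14, 15, 16}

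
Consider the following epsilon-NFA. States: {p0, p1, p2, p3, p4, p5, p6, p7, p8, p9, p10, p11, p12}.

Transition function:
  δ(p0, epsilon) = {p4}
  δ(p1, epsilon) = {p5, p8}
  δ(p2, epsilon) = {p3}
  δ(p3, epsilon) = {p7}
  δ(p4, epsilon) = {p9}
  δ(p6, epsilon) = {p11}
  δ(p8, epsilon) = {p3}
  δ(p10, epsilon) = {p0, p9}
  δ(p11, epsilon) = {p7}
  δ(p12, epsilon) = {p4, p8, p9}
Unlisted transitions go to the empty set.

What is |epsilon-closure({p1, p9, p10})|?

Start with {p1, p9, p10}.
From p1 via epsilon: add p5, p8.
From p10 via epsilon: add p0.
From p0 via epsilon: add p4.
From p8 via epsilon: add p3.
From p3 via epsilon: add p7.
epsilon-closure = {p0, p1, p3, p4, p5, p7, p8, p9, p10}, which has 9 states.

9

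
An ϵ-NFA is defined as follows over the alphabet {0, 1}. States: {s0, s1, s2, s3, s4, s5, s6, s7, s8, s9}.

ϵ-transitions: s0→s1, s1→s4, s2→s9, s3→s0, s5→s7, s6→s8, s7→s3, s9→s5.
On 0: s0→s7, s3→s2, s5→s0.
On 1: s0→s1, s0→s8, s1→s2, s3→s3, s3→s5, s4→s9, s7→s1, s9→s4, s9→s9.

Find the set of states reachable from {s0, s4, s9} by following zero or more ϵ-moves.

{s0, s1, s3, s4, s5, s7, s9}

Start with {s0, s4, s9}.
From s0 via ϵ: add s1.
From s9 via ϵ: add s5.
From s5 via ϵ: add s7.
From s7 via ϵ: add s3.
No new states can be added; the closed set is {s0, s1, s3, s4, s5, s7, s9}.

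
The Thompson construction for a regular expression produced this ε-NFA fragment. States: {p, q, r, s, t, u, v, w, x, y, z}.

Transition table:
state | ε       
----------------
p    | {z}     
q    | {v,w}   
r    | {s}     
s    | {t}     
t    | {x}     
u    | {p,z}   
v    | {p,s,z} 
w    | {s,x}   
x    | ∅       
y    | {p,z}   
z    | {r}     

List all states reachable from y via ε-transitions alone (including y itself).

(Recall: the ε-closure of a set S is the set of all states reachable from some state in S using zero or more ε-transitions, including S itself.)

{p, r, s, t, x, y, z}

Start with {y}.
From y via ε: add p, z.
From z via ε: add r.
From r via ε: add s.
From s via ε: add t.
From t via ε: add x.
No new states can be added; the closed set is {p, r, s, t, x, y, z}.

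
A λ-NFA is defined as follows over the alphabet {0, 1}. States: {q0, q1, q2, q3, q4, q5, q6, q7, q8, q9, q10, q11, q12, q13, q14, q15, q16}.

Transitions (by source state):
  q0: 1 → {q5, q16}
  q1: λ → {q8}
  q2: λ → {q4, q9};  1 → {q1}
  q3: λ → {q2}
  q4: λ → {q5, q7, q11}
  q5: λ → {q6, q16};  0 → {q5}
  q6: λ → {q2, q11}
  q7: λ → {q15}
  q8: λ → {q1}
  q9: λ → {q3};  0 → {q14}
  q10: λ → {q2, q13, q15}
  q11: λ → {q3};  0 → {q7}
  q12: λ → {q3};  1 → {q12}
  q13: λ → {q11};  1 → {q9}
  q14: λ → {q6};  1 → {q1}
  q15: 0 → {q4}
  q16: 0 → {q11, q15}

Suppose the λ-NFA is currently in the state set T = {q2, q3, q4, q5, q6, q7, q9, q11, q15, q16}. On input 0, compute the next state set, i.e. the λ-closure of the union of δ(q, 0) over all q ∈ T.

{q2, q3, q4, q5, q6, q7, q9, q11, q14, q15, q16}

q5 on 0 → {q5}.
q9 on 0 → {q14}.
q11 on 0 → {q7}.
q15 on 0 → {q4}.
q16 on 0 → {q11, q15}.
No 0-transition from q2, q3, q4, q6, q7.
Union after reading 0: {q4, q5, q7, q11, q14, q15}.
Now take the λ-closure:
From q5 via λ: add q6, q16.
From q11 via λ: add q3.
From q3 via λ: add q2.
From q2 via λ: add q9.
No new states can be added; the closed set is {q2, q3, q4, q5, q6, q7, q9, q11, q14, q15, q16}.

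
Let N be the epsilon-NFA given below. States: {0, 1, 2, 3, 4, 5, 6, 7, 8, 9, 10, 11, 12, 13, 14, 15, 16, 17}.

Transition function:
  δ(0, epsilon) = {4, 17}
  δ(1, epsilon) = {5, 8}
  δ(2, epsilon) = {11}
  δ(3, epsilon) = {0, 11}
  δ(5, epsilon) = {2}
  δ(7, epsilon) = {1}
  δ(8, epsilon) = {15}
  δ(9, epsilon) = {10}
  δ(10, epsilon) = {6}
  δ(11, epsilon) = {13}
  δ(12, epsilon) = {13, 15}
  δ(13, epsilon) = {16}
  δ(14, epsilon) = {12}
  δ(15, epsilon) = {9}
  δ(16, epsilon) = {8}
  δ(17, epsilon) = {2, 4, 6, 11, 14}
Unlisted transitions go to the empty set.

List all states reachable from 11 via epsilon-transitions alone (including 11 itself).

Start with {11}.
From 11 via epsilon: add 13.
From 13 via epsilon: add 16.
From 16 via epsilon: add 8.
From 8 via epsilon: add 15.
From 15 via epsilon: add 9.
From 9 via epsilon: add 10.
From 10 via epsilon: add 6.
No new states can be added; the closed set is {6, 8, 9, 10, 11, 13, 15, 16}.

{6, 8, 9, 10, 11, 13, 15, 16}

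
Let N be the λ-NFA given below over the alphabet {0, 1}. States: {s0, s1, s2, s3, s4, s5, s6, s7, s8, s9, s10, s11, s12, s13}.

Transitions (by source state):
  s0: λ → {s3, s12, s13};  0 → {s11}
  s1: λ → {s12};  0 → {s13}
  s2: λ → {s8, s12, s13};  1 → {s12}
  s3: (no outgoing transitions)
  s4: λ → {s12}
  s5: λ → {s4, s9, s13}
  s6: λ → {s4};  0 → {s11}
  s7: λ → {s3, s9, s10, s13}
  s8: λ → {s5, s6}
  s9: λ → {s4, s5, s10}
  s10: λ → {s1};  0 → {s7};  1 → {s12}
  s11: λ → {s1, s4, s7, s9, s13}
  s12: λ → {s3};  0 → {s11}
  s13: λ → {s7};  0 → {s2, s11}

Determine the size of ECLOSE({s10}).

Start with {s10}.
From s10 via λ: add s1.
From s1 via λ: add s12.
From s12 via λ: add s3.
λ-closure = {s1, s3, s10, s12}, which has 4 states.

4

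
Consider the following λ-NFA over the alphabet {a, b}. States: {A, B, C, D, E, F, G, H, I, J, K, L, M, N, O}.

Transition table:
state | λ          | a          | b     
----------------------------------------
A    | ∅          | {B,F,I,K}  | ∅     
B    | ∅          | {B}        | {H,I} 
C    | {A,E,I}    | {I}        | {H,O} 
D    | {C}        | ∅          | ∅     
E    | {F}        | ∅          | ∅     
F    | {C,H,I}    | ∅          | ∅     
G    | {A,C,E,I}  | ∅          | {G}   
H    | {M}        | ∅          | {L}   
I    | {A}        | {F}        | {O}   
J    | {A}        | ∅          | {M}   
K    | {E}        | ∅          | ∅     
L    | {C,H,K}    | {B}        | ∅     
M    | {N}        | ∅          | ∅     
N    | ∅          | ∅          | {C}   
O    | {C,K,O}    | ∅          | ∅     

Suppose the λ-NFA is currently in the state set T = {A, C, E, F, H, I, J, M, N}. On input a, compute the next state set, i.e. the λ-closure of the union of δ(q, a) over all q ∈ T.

A on a → {B, F, I, K}.
C on a → {I}.
I on a → {F}.
No a-transition from E, F, H, J, M, N.
Union after reading a: {B, F, I, K}.
Now take the λ-closure:
From F via λ: add C, H.
From I via λ: add A.
From K via λ: add E.
From H via λ: add M.
From M via λ: add N.
No new states can be added; the closed set is {A, B, C, E, F, H, I, K, M, N}.

{A, B, C, E, F, H, I, K, M, N}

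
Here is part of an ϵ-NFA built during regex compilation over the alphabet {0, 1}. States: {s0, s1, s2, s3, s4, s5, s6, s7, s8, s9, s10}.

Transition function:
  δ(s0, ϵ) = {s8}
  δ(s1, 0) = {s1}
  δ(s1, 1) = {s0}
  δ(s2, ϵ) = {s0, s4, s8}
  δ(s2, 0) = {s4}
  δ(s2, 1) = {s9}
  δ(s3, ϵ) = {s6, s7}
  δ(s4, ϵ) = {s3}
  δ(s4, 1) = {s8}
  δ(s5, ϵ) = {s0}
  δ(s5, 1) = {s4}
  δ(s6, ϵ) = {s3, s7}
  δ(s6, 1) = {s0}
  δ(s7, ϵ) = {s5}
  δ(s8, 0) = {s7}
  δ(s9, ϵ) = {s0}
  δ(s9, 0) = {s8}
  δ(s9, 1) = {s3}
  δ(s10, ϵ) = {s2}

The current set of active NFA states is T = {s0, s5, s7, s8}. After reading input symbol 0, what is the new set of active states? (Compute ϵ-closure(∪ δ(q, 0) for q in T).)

{s0, s5, s7, s8}

s8 on 0 → {s7}.
No 0-transition from s0, s5, s7.
Union after reading 0: {s7}.
Now take the ϵ-closure:
From s7 via ϵ: add s5.
From s5 via ϵ: add s0.
From s0 via ϵ: add s8.
No new states can be added; the closed set is {s0, s5, s7, s8}.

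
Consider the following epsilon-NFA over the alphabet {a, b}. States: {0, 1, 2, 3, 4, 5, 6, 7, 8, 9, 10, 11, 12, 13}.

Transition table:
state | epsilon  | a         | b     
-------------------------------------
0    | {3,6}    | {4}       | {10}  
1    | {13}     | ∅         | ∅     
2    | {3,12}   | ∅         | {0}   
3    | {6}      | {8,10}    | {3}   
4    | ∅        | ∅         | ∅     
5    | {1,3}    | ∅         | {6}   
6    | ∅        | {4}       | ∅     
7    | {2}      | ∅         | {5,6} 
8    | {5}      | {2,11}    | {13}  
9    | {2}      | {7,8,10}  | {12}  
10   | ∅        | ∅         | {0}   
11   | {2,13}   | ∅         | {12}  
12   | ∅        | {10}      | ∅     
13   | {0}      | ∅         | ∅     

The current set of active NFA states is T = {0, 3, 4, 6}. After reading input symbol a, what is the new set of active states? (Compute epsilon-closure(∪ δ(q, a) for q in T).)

0 on a → {4}.
3 on a → {8, 10}.
6 on a → {4}.
No a-transition from 4.
Union after reading a: {4, 8, 10}.
Now take the epsilon-closure:
From 8 via epsilon: add 5.
From 5 via epsilon: add 1, 3.
From 1 via epsilon: add 13.
From 3 via epsilon: add 6.
From 13 via epsilon: add 0.
No new states can be added; the closed set is {0, 1, 3, 4, 5, 6, 8, 10, 13}.

{0, 1, 3, 4, 5, 6, 8, 10, 13}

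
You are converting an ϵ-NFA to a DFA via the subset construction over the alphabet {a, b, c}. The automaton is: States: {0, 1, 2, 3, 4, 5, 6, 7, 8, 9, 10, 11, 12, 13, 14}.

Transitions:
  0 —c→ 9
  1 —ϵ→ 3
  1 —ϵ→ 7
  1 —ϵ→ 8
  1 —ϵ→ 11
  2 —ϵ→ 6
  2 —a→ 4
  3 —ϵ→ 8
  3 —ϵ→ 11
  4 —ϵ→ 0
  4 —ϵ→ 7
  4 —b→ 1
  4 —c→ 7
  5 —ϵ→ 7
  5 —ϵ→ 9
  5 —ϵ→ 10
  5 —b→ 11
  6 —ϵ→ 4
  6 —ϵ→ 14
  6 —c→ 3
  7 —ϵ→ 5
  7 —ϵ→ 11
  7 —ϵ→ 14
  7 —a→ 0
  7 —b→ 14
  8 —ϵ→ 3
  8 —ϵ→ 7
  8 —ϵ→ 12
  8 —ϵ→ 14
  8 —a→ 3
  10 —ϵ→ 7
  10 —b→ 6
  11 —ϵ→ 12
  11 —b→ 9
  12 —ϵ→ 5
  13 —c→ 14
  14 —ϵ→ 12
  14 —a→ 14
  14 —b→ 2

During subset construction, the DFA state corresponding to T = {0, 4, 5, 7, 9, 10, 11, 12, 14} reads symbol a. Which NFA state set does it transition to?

{0, 5, 7, 9, 10, 11, 12, 14}

7 on a → {0}.
14 on a → {14}.
No a-transition from 0, 4, 5, 9, 10, 11, 12.
Union after reading a: {0, 14}.
Now take the ϵ-closure:
From 14 via ϵ: add 12.
From 12 via ϵ: add 5.
From 5 via ϵ: add 7, 9, 10.
From 7 via ϵ: add 11.
No new states can be added; the closed set is {0, 5, 7, 9, 10, 11, 12, 14}.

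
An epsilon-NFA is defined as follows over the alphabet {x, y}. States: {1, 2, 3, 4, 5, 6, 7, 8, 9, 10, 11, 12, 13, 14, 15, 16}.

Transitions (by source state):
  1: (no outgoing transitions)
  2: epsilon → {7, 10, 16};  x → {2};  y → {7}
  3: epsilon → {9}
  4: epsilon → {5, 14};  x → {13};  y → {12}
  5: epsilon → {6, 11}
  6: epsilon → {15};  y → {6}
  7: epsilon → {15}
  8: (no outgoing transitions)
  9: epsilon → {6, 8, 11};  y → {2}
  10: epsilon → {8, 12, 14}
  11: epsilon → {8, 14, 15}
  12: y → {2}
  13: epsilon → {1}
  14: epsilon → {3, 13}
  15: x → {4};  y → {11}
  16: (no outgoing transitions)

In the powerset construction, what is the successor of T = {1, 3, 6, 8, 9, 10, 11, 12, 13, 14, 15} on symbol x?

15 on x → {4}.
No x-transition from 1, 3, 6, 8, 9, 10, 11, 12, 13, 14.
Union after reading x: {4}.
Now take the epsilon-closure:
From 4 via epsilon: add 5, 14.
From 5 via epsilon: add 6, 11.
From 14 via epsilon: add 3, 13.
From 3 via epsilon: add 9.
From 6 via epsilon: add 15.
From 11 via epsilon: add 8.
From 13 via epsilon: add 1.
No new states can be added; the closed set is {1, 3, 4, 5, 6, 8, 9, 11, 13, 14, 15}.

{1, 3, 4, 5, 6, 8, 9, 11, 13, 14, 15}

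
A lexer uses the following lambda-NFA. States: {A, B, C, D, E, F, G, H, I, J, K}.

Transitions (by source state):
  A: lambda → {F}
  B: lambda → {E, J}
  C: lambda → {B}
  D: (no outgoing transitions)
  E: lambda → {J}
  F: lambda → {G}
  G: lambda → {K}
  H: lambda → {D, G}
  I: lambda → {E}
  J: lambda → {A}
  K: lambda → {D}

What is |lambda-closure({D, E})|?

7

Start with {D, E}.
From E via lambda: add J.
From J via lambda: add A.
From A via lambda: add F.
From F via lambda: add G.
From G via lambda: add K.
lambda-closure = {A, D, E, F, G, J, K}, which has 7 states.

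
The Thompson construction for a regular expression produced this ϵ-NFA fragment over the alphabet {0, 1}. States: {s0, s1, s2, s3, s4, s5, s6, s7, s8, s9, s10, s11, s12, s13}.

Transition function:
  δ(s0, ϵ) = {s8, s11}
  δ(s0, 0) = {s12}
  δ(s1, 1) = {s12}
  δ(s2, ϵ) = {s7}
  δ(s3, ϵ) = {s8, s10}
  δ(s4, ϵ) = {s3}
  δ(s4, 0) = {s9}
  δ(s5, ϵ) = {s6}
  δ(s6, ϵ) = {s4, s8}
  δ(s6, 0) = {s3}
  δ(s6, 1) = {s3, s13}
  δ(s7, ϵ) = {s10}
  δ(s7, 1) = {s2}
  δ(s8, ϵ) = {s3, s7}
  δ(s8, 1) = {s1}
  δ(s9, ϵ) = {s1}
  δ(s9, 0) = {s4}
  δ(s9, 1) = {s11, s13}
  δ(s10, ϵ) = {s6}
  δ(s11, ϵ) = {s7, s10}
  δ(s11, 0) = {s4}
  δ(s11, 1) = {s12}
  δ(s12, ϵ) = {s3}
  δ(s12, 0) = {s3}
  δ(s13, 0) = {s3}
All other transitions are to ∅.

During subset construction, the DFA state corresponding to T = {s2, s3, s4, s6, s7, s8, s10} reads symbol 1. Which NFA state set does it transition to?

{s1, s2, s3, s4, s6, s7, s8, s10, s13}

s6 on 1 → {s3, s13}.
s7 on 1 → {s2}.
s8 on 1 → {s1}.
No 1-transition from s2, s3, s4, s10.
Union after reading 1: {s1, s2, s3, s13}.
Now take the ϵ-closure:
From s2 via ϵ: add s7.
From s3 via ϵ: add s8, s10.
From s10 via ϵ: add s6.
From s6 via ϵ: add s4.
No new states can be added; the closed set is {s1, s2, s3, s4, s6, s7, s8, s10, s13}.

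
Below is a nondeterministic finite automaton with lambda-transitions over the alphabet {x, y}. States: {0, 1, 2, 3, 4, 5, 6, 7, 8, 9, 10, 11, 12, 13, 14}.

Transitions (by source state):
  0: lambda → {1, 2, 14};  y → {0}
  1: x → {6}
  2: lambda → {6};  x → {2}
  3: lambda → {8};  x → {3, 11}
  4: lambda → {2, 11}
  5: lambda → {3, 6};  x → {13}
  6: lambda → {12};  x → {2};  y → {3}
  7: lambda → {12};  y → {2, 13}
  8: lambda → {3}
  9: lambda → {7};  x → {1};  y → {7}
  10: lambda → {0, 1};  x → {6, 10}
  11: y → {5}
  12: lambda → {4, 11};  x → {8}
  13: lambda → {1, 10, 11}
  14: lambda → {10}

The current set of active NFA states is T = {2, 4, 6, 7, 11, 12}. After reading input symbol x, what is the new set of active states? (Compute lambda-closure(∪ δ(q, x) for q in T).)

2 on x → {2}.
6 on x → {2}.
12 on x → {8}.
No x-transition from 4, 7, 11.
Union after reading x: {2, 8}.
Now take the lambda-closure:
From 2 via lambda: add 6.
From 8 via lambda: add 3.
From 6 via lambda: add 12.
From 12 via lambda: add 4, 11.
No new states can be added; the closed set is {2, 3, 4, 6, 8, 11, 12}.

{2, 3, 4, 6, 8, 11, 12}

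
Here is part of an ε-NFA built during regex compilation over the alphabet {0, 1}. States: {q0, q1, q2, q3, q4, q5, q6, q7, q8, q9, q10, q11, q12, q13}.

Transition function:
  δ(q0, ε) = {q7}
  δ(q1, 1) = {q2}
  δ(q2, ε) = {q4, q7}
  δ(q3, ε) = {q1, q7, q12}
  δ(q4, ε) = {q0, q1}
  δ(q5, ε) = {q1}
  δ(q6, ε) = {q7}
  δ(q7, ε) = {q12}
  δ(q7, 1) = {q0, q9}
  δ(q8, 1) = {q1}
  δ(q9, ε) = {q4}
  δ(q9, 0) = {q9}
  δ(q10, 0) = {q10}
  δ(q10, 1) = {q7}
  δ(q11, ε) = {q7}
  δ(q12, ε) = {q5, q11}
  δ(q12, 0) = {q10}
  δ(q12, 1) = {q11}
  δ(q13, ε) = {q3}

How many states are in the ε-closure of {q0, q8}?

7

Start with {q0, q8}.
From q0 via ε: add q7.
From q7 via ε: add q12.
From q12 via ε: add q5, q11.
From q5 via ε: add q1.
ε-closure = {q0, q1, q5, q7, q8, q11, q12}, which has 7 states.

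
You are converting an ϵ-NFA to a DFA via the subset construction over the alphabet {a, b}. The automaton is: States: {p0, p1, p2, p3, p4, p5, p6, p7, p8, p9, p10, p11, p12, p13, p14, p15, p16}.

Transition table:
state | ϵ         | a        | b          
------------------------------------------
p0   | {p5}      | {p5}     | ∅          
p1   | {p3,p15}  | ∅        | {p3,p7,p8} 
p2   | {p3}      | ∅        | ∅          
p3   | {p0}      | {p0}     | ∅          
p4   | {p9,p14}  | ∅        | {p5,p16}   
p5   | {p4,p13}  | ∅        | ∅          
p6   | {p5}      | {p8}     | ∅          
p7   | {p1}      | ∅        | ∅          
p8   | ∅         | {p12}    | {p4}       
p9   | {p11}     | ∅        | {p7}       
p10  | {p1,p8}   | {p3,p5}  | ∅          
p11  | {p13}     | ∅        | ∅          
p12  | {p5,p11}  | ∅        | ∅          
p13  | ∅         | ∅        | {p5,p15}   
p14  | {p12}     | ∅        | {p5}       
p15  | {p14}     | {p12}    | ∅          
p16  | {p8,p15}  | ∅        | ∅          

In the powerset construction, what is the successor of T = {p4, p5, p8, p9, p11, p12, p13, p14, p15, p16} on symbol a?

p8 on a → {p12}.
p15 on a → {p12}.
No a-transition from p4, p5, p9, p11, p12, p13, p14, p16.
Union after reading a: {p12}.
Now take the ϵ-closure:
From p12 via ϵ: add p5, p11.
From p5 via ϵ: add p4, p13.
From p4 via ϵ: add p9, p14.
No new states can be added; the closed set is {p4, p5, p9, p11, p12, p13, p14}.

{p4, p5, p9, p11, p12, p13, p14}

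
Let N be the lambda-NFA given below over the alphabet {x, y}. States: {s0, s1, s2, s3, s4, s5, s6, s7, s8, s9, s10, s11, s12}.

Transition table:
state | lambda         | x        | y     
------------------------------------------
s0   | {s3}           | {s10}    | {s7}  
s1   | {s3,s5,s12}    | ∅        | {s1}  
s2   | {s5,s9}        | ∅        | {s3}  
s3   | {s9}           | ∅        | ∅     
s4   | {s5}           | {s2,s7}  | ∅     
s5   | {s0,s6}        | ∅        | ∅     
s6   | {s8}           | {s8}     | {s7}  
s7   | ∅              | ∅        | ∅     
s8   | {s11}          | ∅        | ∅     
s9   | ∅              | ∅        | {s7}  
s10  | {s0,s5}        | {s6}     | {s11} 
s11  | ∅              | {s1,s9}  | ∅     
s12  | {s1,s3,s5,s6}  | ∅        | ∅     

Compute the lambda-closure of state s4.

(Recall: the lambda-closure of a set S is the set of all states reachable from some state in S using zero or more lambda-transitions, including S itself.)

{s0, s3, s4, s5, s6, s8, s9, s11}

Start with {s4}.
From s4 via lambda: add s5.
From s5 via lambda: add s0, s6.
From s0 via lambda: add s3.
From s6 via lambda: add s8.
From s3 via lambda: add s9.
From s8 via lambda: add s11.
No new states can be added; the closed set is {s0, s3, s4, s5, s6, s8, s9, s11}.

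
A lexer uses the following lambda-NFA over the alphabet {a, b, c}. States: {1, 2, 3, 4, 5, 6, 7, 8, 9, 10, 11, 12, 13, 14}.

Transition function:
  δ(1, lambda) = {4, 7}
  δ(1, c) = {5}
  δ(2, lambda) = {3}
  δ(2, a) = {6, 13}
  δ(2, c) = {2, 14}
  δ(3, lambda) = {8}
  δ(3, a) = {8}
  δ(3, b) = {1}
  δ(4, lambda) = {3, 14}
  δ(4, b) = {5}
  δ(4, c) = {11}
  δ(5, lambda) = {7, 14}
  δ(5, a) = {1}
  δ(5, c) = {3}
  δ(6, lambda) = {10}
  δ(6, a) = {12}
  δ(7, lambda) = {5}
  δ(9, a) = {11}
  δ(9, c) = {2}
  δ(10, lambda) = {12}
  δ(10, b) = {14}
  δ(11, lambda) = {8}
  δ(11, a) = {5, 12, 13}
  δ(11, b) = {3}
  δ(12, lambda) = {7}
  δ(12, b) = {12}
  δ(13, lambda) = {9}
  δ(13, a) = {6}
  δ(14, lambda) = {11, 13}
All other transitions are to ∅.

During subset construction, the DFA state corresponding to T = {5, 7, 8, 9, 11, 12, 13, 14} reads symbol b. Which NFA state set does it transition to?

{3, 5, 7, 8, 9, 11, 12, 13, 14}

11 on b → {3}.
12 on b → {12}.
No b-transition from 5, 7, 8, 9, 13, 14.
Union after reading b: {3, 12}.
Now take the lambda-closure:
From 3 via lambda: add 8.
From 12 via lambda: add 7.
From 7 via lambda: add 5.
From 5 via lambda: add 14.
From 14 via lambda: add 11, 13.
From 13 via lambda: add 9.
No new states can be added; the closed set is {3, 5, 7, 8, 9, 11, 12, 13, 14}.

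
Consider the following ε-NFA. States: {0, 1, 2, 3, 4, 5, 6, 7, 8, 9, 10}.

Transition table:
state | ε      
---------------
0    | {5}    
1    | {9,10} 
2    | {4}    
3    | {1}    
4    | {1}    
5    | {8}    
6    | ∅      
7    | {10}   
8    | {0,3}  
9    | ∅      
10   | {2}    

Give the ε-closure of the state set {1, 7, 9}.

{1, 2, 4, 7, 9, 10}

Start with {1, 7, 9}.
From 1 via ε: add 10.
From 10 via ε: add 2.
From 2 via ε: add 4.
No new states can be added; the closed set is {1, 2, 4, 7, 9, 10}.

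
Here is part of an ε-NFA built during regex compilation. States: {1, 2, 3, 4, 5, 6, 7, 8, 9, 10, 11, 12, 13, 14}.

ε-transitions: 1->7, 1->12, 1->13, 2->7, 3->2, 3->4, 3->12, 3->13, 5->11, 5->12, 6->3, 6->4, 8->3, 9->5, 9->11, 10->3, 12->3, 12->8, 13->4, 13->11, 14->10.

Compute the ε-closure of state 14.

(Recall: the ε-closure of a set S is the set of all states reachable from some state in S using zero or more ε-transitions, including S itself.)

Start with {14}.
From 14 via ε: add 10.
From 10 via ε: add 3.
From 3 via ε: add 2, 4, 12, 13.
From 2 via ε: add 7.
From 12 via ε: add 8.
From 13 via ε: add 11.
No new states can be added; the closed set is {2, 3, 4, 7, 8, 10, 11, 12, 13, 14}.

{2, 3, 4, 7, 8, 10, 11, 12, 13, 14}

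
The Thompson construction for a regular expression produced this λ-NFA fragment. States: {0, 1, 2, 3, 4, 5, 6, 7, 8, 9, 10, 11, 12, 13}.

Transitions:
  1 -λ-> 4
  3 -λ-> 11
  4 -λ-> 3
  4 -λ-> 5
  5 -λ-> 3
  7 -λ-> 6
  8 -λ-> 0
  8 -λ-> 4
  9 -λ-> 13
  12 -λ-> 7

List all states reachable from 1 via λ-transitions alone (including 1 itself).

{1, 3, 4, 5, 11}

Start with {1}.
From 1 via λ: add 4.
From 4 via λ: add 3, 5.
From 3 via λ: add 11.
No new states can be added; the closed set is {1, 3, 4, 5, 11}.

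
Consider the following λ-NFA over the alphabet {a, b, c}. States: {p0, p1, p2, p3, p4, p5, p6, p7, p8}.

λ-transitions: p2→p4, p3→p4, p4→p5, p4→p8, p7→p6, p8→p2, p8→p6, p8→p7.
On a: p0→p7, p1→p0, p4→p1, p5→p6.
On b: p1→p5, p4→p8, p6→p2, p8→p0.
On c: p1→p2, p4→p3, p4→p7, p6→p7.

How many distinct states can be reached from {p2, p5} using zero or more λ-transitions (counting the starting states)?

6

Start with {p2, p5}.
From p2 via λ: add p4.
From p4 via λ: add p8.
From p8 via λ: add p6, p7.
λ-closure = {p2, p4, p5, p6, p7, p8}, which has 6 states.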